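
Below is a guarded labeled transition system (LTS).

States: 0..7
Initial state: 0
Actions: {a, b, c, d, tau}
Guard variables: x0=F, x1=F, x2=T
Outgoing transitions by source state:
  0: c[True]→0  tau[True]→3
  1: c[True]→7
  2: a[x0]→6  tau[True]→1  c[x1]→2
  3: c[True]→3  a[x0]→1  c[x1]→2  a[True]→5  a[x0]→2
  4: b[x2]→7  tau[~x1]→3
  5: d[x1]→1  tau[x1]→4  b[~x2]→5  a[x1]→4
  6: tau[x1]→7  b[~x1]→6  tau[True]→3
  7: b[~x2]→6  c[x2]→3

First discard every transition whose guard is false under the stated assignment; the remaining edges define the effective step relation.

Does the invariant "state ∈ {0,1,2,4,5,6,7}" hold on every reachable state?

Answer: INVARIANT VIOLATED at state 3

Working:
Allowed set {0,1,2,4,5,6,7}
R = {0,3,5}
  0: safe
  3: ✗ unsafe
  5: safe
counterexample path to 3: tau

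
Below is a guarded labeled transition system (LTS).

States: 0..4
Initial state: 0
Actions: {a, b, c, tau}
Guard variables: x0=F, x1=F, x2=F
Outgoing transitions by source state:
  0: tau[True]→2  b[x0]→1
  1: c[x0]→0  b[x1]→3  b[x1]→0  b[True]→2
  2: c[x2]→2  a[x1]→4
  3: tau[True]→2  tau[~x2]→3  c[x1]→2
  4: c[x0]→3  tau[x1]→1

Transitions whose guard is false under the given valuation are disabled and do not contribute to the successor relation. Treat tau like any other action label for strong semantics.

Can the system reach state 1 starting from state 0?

Answer: UNREACHABLE

Trace:
Guard filter leaves 4 enabled edge(s).
L0 = {0}
L1 = {2}  now seen {0,2}
Reach set: {0,2}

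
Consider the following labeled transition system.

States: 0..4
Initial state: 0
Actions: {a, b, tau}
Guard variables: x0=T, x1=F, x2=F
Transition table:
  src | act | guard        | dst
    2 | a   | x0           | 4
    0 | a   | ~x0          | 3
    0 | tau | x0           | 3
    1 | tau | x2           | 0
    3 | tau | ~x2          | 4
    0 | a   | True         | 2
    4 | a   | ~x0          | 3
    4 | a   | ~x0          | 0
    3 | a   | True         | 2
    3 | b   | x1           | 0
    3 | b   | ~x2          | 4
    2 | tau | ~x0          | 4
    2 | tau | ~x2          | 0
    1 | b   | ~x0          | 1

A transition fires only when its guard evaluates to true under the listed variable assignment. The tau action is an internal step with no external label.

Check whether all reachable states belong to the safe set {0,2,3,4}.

Allowed set {0,2,3,4}
Reach set: {0,2,3,4}
  0: safe
  2: safe
  3: safe
  4: safe

Answer: INVARIANT HOLDS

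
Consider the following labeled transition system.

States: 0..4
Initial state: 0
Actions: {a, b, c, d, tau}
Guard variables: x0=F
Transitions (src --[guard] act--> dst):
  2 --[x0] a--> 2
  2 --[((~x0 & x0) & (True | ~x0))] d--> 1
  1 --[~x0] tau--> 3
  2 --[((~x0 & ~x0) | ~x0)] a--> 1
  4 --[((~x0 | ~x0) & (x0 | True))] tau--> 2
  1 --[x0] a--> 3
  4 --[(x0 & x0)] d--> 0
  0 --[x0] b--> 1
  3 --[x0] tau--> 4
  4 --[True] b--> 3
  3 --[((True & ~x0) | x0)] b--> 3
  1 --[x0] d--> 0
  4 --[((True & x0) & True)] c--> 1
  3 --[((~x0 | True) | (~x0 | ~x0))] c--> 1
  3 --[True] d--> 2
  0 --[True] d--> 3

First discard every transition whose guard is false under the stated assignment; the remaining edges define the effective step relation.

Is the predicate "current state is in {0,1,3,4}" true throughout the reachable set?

Safe = {0,1,3,4}
Reachable = {0,1,2,3}
  0: ok
  1: ok
  2: outside
  3: ok
witness against invariant: d·d → 2

Answer: INVARIANT VIOLATED at state 2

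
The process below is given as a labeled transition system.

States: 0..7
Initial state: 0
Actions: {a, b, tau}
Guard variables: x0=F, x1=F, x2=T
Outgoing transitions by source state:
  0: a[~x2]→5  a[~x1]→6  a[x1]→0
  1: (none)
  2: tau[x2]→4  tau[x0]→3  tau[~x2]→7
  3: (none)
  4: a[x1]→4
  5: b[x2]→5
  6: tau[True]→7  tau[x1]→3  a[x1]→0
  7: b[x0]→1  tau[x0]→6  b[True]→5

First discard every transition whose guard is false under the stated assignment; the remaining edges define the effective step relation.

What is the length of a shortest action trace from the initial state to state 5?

BFS to 5:
  depth 0: {0}
  depth 1: {6}
  depth 2: {7}
  depth 3: {5}
5 enters at depth 3; path a·tau·b

Answer: 3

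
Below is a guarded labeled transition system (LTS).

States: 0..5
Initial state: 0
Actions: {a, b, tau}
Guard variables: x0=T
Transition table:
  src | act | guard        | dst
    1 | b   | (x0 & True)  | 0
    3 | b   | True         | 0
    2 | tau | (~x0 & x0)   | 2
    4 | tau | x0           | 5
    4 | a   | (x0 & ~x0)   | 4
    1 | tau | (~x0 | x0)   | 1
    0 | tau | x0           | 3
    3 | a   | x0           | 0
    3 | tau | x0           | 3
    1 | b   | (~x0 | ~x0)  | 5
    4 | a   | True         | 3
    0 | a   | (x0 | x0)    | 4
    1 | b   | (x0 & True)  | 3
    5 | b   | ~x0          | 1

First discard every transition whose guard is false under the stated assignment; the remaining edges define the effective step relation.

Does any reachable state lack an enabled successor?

Reachable = {0,3,4,5}
  0: a→4  tau→3  [2 out]
  3: a→0  b→0  tau→3  [3 out]
  4: a→3  tau→5  [2 out]
  5: ∅  [STUCK]
witness 5: a·tau

Answer: DEADLOCK at state 5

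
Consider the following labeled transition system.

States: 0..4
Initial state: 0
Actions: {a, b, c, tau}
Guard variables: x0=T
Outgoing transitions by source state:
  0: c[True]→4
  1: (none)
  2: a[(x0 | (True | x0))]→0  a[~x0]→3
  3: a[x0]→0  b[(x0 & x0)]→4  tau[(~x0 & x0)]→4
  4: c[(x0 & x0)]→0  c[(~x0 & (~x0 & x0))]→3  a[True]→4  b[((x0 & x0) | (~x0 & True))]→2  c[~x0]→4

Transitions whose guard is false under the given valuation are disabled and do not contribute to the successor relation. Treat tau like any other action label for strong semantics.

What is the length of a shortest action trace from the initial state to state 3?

Layered search for 3:
  L0 = {0}
  L1 = {4}
  L2 = {2}
3 never appears.

Answer: UNREACHABLE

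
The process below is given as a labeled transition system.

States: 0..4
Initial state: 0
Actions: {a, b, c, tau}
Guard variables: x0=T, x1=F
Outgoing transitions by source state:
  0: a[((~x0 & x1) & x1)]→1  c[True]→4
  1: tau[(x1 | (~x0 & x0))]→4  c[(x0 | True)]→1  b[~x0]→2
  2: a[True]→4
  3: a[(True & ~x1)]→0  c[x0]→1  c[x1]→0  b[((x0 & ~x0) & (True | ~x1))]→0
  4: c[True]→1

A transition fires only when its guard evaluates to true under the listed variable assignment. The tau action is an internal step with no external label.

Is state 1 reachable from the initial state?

After dropping false guards: 6 live edges.
L0 = {0}
L1 = {4}  total {0,4}
L2 = {1}  total {0,1,4}
R = {0,1,4}
trace reaching 1: c·c

Answer: REACHABLE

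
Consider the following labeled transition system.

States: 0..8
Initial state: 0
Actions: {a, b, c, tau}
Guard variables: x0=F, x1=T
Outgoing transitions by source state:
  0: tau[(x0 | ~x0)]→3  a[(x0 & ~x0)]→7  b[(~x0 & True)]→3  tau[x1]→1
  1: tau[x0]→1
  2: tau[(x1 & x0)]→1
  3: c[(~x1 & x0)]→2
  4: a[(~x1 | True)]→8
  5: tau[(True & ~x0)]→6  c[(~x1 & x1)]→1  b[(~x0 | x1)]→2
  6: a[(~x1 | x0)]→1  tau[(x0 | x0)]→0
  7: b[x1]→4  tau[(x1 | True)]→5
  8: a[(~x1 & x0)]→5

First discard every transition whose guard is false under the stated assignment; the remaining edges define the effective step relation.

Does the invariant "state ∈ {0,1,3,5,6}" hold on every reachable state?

Answer: INVARIANT HOLDS

Trace:
Inv-set: {0,1,3,5,6}
R = {0,1,3}
  0: ✓
  1: ✓
  3: ✓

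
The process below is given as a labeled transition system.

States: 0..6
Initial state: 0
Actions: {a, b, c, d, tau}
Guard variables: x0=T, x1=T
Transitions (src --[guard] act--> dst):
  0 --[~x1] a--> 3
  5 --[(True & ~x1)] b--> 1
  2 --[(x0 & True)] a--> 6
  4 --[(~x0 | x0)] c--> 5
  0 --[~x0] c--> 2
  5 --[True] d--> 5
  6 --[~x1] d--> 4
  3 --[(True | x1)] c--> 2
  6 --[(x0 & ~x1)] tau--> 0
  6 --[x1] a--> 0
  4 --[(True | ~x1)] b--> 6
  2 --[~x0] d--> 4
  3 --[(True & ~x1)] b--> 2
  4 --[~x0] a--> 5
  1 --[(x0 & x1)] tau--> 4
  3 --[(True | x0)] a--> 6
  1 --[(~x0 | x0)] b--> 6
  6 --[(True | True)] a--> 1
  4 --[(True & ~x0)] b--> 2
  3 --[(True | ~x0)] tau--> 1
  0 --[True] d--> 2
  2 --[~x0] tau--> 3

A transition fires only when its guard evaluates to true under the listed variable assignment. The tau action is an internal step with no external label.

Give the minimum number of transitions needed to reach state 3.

Answer: UNREACHABLE

Analysis:
BFS to 3:
  L0 = {0}
  L1 = {2}
  L2 = {6}
  L3 = {1}
  L4 = {4}
  L5 = {5}
3 never appears.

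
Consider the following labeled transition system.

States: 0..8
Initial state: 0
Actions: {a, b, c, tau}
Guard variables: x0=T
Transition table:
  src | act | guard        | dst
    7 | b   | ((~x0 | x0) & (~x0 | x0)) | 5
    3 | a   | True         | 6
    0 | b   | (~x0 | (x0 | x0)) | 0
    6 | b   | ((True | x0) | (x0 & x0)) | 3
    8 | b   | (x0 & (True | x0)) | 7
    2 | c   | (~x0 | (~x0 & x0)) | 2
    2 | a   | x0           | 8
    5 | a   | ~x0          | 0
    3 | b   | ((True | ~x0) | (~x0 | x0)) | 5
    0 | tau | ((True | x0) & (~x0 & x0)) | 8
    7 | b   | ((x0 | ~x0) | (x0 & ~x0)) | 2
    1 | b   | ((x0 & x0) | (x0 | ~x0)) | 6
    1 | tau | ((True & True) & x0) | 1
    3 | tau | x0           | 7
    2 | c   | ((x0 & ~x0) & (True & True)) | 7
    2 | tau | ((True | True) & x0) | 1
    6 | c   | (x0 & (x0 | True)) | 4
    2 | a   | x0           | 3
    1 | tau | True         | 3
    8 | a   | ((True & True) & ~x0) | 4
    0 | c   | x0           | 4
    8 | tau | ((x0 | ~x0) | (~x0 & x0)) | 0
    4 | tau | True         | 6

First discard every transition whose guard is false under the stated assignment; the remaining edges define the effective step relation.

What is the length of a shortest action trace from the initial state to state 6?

Breadth-first toward 6:
  L0 = {0}
  L1 = {4}
  L2 = {6}
first hit 6 at d=2 via c·tau

Answer: 2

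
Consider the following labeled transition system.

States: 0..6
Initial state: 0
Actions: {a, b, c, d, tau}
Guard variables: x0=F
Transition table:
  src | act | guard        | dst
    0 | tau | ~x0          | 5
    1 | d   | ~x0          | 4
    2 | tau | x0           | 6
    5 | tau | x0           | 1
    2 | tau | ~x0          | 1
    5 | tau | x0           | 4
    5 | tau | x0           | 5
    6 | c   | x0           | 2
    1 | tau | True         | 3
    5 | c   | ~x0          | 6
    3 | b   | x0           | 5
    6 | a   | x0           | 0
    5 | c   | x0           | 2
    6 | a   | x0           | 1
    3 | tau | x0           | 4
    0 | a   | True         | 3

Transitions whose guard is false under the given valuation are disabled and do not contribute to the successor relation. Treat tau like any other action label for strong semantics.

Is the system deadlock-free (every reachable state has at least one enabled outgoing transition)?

R = {0,3,5,6}
  0: a→3  tau→5  [deg 2]
  3: ∅  [STUCK]
  5: c→6  [deg 1]
  6: ∅  [STUCK]
trace reaching 3: a

Answer: DEADLOCK at state 3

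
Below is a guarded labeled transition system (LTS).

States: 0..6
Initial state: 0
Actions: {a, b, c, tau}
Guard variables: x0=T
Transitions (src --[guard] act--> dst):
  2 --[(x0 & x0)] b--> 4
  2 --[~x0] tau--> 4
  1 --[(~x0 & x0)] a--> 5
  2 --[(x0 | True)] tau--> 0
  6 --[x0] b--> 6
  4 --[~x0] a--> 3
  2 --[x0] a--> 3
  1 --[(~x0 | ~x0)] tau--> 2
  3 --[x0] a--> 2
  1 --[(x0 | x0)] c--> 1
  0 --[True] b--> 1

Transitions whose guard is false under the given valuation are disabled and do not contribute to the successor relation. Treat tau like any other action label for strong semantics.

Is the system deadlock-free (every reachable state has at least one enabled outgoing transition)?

Answer: DEADLOCK-FREE

Analysis:
R = {0,1}
  0: b→1  [1 exit(s)]
  1: c→1  [1 exit(s)]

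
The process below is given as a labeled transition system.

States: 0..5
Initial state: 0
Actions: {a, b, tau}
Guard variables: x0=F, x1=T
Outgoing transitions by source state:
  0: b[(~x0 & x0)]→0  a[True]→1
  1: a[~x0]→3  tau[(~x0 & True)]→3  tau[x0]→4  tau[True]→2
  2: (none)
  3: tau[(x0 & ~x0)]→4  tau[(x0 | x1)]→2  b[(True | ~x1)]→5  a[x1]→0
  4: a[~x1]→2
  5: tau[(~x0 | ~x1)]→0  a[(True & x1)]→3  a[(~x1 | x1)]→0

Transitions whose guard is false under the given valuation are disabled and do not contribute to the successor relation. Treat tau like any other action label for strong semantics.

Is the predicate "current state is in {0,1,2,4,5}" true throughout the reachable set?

Safe = {0,1,2,4,5}
R = {0,1,2,3,5}
  0: safe
  1: safe
  2: safe
  3: VIOLATES
  5: safe
witness against invariant: a·a → 3

Answer: INVARIANT VIOLATED at state 3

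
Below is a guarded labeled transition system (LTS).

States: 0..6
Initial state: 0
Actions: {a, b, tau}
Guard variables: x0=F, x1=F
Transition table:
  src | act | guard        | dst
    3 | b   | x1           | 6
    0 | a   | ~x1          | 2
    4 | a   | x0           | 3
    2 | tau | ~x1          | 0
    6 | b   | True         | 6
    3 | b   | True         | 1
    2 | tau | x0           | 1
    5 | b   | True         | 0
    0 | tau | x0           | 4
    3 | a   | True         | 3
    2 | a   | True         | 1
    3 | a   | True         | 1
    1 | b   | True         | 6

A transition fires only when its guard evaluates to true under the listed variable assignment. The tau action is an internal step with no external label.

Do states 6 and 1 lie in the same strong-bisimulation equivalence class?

Answer: BISIMILAR

Trace:
Refine partition for ~:
  π0 = {{0,1,2,3,4,5,6}}
  π1 = {{0},{1,5,6},{2},{3},{4}}
  π2 = {{0},{1,6},{2},{3},{4},{5}}
6 equivalence class(es) (converged in 3)
6∈{1,6}, 1∈{1,6}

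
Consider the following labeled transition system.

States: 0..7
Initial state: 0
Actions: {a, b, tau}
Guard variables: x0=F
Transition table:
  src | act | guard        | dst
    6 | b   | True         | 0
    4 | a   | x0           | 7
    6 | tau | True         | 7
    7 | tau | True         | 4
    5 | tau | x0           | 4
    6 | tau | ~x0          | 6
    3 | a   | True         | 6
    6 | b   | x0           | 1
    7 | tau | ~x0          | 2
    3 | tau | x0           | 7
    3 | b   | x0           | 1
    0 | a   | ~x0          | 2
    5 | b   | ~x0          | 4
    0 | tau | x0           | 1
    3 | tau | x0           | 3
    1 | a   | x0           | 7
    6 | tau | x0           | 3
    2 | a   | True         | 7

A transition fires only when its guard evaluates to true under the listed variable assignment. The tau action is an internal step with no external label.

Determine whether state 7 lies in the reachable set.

Answer: REACHABLE

Analysis:
After dropping false guards: 9 live edges.
Layer 0: {0}
Layer 1: {2}  total {0,2}
Layer 2: {7}  total {0,2,7}
Layer 3: {4}  total {0,2,4,7}
Reach set: {0,2,4,7}
witness 7: a·a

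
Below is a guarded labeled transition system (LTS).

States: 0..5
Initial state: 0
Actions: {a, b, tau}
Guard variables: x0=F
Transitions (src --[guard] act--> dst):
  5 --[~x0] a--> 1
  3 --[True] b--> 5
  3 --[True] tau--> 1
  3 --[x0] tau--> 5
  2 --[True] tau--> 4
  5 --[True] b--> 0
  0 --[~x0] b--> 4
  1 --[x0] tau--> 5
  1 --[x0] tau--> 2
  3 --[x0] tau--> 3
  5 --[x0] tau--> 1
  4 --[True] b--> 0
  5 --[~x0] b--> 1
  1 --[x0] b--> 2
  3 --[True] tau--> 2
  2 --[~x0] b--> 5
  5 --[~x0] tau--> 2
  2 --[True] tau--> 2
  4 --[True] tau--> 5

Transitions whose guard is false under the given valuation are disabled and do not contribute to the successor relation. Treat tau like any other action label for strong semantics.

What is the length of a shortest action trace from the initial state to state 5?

Breadth-first toward 5:
  L0 = {0}
  L1 = {4}
  L2 = {5}
first hit 5 at d=2 via b·tau

Answer: 2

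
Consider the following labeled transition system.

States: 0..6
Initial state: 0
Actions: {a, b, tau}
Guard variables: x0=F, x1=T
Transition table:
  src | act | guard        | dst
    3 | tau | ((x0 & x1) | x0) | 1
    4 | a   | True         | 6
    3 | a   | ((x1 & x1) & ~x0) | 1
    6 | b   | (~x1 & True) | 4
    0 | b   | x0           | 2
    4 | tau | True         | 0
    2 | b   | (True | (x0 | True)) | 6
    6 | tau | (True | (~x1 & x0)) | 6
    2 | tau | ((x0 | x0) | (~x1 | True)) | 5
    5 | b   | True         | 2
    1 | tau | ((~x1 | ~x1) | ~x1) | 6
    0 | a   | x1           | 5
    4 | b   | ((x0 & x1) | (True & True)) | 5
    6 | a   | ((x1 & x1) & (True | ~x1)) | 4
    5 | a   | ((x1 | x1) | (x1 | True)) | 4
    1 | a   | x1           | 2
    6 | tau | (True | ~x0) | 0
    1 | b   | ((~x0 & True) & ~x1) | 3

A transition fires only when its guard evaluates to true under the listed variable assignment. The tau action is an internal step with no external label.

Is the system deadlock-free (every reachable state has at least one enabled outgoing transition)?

Answer: DEADLOCK-FREE

Working:
Reach set: {0,2,4,5,6}
  0: a→5  [1 out]
  2: b→6  tau→5  [2 out]
  4: a→6  b→5  tau→0  [3 out]
  5: a→4  b→2  [2 out]
  6: a→4  tau→0  tau→6  [3 out]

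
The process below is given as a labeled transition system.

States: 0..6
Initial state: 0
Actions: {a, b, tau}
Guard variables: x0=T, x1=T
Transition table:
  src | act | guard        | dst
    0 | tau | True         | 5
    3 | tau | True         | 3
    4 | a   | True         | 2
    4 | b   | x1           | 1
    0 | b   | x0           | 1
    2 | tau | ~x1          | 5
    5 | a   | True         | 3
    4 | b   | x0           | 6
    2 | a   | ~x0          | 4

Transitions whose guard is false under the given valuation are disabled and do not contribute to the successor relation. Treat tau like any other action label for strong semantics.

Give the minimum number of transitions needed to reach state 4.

Answer: UNREACHABLE

Analysis:
Breadth-first toward 4:
  depth 0: {0}
  depth 1: {1,5}
  depth 2: {3}
4 never appears.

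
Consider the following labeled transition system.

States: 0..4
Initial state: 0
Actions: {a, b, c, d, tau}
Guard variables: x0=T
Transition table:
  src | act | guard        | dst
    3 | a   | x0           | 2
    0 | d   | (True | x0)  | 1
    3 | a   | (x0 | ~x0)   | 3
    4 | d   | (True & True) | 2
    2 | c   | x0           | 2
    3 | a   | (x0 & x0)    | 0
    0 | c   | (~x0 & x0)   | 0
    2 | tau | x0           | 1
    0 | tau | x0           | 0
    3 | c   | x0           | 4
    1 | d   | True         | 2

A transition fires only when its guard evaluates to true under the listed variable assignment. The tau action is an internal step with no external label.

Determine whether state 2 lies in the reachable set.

After dropping false guards: 10 live edges.
depth 0: {0}
depth 1: {1}  total {0,1}
depth 2: {2}  total {0,1,2}
Reachable = {0,1,2}
Path to 2: d·d

Answer: REACHABLE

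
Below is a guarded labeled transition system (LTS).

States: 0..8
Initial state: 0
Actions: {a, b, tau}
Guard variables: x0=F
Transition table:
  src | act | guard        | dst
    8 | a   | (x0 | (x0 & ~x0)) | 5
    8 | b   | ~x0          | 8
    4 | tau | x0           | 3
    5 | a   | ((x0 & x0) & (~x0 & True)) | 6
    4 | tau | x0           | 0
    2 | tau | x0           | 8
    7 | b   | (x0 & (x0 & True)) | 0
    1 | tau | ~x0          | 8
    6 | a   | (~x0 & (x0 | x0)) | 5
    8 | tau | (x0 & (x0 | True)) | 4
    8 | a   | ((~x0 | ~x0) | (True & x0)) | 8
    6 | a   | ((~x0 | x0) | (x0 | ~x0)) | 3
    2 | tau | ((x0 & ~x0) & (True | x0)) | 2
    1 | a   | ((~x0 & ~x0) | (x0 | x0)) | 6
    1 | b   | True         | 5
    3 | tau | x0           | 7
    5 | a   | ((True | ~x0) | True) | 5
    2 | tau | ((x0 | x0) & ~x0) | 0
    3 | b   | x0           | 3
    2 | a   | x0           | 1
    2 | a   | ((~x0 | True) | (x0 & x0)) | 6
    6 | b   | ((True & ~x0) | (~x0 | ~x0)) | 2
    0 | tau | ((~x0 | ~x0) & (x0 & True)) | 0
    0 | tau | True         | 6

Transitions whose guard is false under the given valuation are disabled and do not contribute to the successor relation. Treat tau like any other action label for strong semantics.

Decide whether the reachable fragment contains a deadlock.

Reachable = {0,2,3,6}
  0: tau→6  [1 out]
  2: a→6  [1 out]
  3: ∅  [no exit]
  6: a→3  b→2  [2 out]
Path to 3: tau·a

Answer: DEADLOCK at state 3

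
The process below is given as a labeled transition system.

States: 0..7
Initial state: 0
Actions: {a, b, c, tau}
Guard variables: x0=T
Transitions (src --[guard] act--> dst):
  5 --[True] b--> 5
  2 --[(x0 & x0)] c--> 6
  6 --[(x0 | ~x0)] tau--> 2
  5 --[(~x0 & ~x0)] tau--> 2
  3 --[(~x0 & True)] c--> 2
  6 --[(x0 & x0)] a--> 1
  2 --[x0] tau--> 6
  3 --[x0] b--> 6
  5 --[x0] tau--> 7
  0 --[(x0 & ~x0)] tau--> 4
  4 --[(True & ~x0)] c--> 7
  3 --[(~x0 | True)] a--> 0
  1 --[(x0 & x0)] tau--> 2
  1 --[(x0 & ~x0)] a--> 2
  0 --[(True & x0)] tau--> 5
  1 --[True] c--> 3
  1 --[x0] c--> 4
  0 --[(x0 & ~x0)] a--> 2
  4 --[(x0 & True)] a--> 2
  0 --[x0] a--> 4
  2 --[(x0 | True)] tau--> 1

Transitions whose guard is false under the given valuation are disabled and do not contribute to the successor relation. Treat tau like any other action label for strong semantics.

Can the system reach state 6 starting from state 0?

Guard filter leaves 15 enabled edge(s).
depth 0: {0}
depth 1: {4,5}  cumulative {0,4,5}
depth 2: {2,7}  cumulative {0,2,4,5,7}
depth 3: {1,6}  cumulative {0,1,2,4,5,6,7}
depth 4: {3}  cumulative {0,1,2,3,4,5,6,7}
Reachable = {0,1,2,3,4,5,6,7}
Path to 6: a·a·c

Answer: REACHABLE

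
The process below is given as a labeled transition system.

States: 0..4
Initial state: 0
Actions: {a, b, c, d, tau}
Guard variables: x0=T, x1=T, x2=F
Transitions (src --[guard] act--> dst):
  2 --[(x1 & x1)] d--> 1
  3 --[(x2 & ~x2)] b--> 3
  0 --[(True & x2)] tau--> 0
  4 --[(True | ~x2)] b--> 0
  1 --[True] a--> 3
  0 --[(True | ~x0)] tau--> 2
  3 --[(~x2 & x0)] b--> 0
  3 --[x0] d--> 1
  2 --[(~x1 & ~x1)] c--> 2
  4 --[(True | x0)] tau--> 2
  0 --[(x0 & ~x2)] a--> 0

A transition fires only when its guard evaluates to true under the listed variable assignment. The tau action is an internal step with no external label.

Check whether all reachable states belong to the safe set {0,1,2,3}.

Inv-set: {0,1,2,3}
Reachable = {0,1,2,3}
  0: ✓
  1: ✓
  2: ✓
  3: ✓

Answer: INVARIANT HOLDS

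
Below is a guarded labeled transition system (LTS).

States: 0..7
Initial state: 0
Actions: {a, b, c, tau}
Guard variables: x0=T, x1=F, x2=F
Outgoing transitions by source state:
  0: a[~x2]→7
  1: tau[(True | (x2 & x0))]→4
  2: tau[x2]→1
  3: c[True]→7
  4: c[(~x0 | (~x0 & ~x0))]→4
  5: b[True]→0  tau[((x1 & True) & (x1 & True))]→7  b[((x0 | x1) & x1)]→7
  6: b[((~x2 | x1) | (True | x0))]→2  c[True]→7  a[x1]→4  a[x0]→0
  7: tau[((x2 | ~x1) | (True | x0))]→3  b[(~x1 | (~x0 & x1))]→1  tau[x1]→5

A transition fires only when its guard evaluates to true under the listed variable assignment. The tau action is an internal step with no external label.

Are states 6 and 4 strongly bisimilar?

Refine partition for ~:
  P[0] = {{0,1,2,3,4,5,6,7}}
  P[1] = {{0},{1},{2,4},{3},{5},{6},{7}}
7 equivalence class(es) (converged in 2)
class of 6: {6}; class of 4: {2,4}

Answer: NOT BISIMILAR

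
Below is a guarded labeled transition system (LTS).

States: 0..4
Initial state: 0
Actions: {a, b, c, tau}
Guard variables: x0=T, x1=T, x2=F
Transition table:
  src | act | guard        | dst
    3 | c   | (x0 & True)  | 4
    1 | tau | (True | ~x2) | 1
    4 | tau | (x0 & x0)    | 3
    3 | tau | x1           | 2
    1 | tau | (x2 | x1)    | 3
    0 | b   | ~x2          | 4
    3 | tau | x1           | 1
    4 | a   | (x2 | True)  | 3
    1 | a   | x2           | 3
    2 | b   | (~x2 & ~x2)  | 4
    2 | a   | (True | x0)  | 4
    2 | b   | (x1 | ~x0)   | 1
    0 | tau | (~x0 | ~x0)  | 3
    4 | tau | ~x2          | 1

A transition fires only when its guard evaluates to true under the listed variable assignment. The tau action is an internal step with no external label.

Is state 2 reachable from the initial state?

Answer: REACHABLE

Analysis:
Guard filter leaves 12 enabled edge(s).
L0 = {0}
L1 = {4}  total {0,4}
L2 = {1,3}  total {0,1,3,4}
L3 = {2}  total {0,1,2,3,4}
Reach set: {0,1,2,3,4}
trace reaching 2: b·tau·tau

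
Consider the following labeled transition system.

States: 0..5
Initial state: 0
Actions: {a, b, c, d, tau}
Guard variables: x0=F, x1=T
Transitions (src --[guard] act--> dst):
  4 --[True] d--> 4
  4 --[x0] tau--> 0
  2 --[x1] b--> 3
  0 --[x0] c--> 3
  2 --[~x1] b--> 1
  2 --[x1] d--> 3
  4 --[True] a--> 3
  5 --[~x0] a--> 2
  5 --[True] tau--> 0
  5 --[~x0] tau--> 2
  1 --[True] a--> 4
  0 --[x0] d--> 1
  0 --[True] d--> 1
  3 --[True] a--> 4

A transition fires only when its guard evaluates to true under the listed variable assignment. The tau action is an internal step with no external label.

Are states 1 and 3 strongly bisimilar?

Refine partition for ~:
  round 0: {{0,1,2,3,4,5}}
  round 1: {{0},{1,3},{2},{4},{5}}
stable after 2 split(s): 5 block(s)
[1]={1,3}  [3]={1,3}

Answer: BISIMILAR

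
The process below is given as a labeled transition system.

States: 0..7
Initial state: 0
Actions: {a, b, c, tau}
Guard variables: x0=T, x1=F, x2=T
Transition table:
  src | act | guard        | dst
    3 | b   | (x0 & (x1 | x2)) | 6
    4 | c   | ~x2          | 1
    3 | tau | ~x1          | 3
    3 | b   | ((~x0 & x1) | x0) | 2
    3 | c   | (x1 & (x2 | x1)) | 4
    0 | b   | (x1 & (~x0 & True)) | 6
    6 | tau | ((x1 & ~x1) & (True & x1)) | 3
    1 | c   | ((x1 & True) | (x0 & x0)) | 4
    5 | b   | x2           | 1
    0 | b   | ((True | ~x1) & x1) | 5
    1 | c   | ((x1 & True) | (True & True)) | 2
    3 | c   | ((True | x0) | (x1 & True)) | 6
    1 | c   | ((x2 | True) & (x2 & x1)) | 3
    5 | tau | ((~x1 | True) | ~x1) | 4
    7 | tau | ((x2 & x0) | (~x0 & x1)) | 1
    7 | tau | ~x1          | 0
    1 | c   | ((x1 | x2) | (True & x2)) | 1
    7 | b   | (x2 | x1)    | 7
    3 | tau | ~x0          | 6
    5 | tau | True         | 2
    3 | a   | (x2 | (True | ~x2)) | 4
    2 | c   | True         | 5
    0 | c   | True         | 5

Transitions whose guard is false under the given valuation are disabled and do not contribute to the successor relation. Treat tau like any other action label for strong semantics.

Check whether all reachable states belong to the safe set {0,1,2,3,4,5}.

Allowed set {0,1,2,3,4,5}
Reach set: {0,1,2,4,5}
  0: ✓
  1: ✓
  2: ✓
  4: ✓
  5: ✓

Answer: INVARIANT HOLDS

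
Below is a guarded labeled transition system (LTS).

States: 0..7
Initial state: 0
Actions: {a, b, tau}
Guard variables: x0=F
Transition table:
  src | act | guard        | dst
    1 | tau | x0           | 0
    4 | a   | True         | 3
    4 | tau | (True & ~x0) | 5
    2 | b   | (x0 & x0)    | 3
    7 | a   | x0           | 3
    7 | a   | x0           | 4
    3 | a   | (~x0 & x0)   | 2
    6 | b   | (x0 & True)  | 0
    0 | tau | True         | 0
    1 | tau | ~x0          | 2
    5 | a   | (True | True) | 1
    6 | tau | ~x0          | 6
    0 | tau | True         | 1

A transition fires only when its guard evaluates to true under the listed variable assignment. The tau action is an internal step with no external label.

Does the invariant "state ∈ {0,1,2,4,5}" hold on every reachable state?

Inv-set: {0,1,2,4,5}
R = {0,1,2}
  0: ✓
  1: ✓
  2: ✓

Answer: INVARIANT HOLDS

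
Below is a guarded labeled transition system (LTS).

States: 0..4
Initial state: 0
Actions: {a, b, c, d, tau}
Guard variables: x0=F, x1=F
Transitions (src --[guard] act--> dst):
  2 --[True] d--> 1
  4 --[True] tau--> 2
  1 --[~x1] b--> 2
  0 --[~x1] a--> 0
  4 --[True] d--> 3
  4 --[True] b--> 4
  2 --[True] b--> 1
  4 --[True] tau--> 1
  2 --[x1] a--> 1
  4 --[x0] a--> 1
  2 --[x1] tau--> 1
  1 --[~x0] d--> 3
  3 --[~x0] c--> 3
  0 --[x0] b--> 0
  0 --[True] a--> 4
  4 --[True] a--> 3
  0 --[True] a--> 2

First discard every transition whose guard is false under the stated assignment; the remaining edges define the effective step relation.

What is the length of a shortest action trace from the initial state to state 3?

Breadth-first toward 3:
  depth 0: {0}
  depth 1: {2,4}
  depth 2: {1,3}
3 enters at depth 2; path a·a

Answer: 2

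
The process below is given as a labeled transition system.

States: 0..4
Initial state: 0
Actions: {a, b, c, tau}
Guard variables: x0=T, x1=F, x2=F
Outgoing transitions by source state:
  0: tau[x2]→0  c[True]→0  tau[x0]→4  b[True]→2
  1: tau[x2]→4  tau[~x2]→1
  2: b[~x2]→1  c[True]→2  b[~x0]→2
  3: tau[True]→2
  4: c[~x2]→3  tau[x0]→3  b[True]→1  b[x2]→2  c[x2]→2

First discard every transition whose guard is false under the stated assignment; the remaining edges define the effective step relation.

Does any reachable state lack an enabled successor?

Reachable = {0,1,2,3,4}
  0: b→2  c→0  tau→4  [3 exit(s)]
  1: tau→1  [1 exit(s)]
  2: b→1  c→2  [2 exit(s)]
  3: tau→2  [1 exit(s)]
  4: b→1  c→3  tau→3  [3 exit(s)]

Answer: DEADLOCK-FREE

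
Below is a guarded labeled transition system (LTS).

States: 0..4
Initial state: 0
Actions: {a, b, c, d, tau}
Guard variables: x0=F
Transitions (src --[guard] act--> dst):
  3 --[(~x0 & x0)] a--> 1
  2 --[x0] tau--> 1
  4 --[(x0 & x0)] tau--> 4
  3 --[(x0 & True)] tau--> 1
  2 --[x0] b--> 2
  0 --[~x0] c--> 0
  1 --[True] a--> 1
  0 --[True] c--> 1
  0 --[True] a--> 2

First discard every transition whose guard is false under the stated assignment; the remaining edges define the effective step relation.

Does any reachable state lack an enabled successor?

Answer: DEADLOCK at state 2

Analysis:
Reachable = {0,1,2}
  0: a→2  c→0  c→1  [deg 3]
  1: a→1  [deg 1]
  2: ∅  [deadlock]
witness 2: a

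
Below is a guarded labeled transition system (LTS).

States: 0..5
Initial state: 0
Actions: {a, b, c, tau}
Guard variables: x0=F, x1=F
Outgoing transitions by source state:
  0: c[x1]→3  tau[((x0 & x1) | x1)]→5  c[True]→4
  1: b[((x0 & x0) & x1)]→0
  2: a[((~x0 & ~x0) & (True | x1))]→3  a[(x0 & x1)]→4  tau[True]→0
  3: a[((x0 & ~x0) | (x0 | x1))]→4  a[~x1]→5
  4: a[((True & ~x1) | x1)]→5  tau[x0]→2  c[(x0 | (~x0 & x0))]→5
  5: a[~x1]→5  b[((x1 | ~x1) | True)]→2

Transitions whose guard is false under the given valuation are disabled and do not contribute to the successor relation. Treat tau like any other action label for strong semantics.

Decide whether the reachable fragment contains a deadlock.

Answer: DEADLOCK-FREE

Working:
Reachable = {0,2,3,4,5}
  0: c→4  [deg 1]
  2: a→3  tau→0  [deg 2]
  3: a→5  [deg 1]
  4: a→5  [deg 1]
  5: a→5  b→2  [deg 2]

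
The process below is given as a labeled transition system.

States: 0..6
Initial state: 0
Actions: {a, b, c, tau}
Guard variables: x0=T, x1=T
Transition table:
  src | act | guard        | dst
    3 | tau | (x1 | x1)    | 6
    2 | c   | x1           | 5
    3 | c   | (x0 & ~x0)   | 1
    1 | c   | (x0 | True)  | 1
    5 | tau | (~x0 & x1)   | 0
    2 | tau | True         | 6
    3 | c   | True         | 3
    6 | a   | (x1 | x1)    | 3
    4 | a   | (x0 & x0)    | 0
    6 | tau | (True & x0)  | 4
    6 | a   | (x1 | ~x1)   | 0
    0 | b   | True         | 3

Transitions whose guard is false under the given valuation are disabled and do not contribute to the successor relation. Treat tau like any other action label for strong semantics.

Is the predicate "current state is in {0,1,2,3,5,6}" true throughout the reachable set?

Safe = {0,1,2,3,5,6}
R = {0,3,4,6}
  0: ✓
  3: ✓
  4: VIOLATES
  6: ✓
counterexample path to 4: b·tau·tau

Answer: INVARIANT VIOLATED at state 4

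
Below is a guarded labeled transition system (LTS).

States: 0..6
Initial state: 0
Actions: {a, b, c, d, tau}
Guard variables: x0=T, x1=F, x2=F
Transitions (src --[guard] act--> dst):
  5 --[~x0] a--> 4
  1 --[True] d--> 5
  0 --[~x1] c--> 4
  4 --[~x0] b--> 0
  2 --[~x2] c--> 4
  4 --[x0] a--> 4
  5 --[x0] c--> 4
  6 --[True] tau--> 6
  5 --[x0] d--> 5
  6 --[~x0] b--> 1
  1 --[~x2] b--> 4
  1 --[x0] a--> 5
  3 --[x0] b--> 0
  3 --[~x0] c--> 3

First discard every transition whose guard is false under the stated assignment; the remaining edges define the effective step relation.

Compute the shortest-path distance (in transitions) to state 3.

Answer: UNREACHABLE

Working:
Breadth-first toward 3:
  Layer 0: {0}
  Layer 1: {4}
3 never appears.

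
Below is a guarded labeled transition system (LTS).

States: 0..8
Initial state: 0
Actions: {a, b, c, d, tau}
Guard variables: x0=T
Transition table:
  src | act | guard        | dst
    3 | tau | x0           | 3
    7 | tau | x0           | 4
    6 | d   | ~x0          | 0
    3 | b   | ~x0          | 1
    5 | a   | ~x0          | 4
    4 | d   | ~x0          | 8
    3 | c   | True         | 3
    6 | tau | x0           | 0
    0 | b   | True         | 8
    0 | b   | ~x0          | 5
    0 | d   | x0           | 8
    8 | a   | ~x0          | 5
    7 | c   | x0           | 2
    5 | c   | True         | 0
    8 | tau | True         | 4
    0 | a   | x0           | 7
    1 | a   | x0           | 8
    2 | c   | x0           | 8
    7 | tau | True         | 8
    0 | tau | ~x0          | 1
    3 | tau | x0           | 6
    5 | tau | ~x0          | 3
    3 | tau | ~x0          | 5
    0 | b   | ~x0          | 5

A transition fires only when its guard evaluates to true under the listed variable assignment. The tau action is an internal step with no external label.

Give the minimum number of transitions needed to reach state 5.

Answer: UNREACHABLE

Analysis:
Breadth-first toward 5:
  L0 = {0}
  L1 = {7,8}
  L2 = {2,4}
5 never appears.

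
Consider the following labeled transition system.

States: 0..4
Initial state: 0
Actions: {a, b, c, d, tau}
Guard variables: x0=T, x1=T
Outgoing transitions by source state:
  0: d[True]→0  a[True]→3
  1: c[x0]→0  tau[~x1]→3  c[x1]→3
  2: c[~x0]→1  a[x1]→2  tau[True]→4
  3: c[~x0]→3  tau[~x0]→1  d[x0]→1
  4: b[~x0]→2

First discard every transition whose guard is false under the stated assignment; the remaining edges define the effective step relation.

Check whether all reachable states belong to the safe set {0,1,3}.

Safe = {0,1,3}
R = {0,1,3}
  0: ok
  1: ok
  3: ok

Answer: INVARIANT HOLDS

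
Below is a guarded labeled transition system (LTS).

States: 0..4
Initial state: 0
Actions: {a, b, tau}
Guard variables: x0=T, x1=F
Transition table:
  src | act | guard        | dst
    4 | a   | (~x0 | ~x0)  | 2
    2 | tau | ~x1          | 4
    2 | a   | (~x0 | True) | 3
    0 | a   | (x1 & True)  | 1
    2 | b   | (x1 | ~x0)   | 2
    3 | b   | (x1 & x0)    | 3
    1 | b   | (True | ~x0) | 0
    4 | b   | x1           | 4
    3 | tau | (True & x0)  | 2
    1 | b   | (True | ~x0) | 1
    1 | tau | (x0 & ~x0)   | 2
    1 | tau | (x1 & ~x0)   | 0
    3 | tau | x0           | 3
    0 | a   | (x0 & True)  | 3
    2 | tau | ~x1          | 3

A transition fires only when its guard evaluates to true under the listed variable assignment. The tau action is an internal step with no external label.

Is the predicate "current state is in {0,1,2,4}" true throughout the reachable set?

Answer: INVARIANT VIOLATED at state 3

Working:
Inv-set: {0,1,2,4}
Reachable = {0,2,3,4}
  0: ✓
  2: ✓
  3: VIOLATES
  4: ✓
counterexample path to 3: a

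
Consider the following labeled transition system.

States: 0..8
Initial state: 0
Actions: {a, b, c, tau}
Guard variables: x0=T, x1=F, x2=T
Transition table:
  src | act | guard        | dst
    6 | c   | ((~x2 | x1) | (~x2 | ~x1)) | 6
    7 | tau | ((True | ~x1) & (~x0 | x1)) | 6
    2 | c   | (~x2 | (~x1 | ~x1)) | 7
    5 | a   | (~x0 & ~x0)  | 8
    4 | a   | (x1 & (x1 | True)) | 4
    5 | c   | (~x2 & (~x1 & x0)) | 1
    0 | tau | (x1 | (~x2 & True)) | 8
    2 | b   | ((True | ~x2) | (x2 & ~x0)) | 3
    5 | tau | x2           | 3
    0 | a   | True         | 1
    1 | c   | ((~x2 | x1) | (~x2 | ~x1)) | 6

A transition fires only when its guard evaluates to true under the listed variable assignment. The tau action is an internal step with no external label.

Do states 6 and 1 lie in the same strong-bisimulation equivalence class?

Answer: BISIMILAR

Analysis:
Compute ~ classes (split until stable):
  P[0] = {{0,1,2,3,4,5,6,7,8}}
  P[1] = {{0},{1,6},{2},{3,4,7,8},{5}}
5 equivalence class(es) (converged in 2)
class of 6: {1,6}; class of 1: {1,6}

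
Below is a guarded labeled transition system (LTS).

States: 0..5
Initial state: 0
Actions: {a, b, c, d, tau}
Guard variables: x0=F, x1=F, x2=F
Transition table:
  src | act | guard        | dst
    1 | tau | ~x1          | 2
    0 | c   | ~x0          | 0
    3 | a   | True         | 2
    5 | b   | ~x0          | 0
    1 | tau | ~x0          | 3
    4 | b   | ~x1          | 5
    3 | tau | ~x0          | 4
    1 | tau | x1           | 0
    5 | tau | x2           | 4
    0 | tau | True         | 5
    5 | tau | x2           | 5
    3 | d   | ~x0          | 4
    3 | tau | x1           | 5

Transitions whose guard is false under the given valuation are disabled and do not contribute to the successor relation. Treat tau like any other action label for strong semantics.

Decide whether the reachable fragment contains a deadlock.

R = {0,5}
  0: c→0  tau→5  [deg 2]
  5: b→0  [deg 1]

Answer: DEADLOCK-FREE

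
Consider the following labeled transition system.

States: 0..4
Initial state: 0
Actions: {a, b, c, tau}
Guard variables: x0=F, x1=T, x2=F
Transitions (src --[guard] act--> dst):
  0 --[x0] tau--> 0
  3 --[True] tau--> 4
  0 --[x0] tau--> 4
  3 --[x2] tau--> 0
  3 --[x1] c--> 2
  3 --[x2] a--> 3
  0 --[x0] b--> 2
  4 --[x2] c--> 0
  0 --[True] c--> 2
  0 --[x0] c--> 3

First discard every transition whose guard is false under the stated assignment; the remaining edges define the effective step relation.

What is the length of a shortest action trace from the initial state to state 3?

Answer: UNREACHABLE

Working:
Layered search for 3:
  L0 = {0}
  L1 = {2}
3 never appears.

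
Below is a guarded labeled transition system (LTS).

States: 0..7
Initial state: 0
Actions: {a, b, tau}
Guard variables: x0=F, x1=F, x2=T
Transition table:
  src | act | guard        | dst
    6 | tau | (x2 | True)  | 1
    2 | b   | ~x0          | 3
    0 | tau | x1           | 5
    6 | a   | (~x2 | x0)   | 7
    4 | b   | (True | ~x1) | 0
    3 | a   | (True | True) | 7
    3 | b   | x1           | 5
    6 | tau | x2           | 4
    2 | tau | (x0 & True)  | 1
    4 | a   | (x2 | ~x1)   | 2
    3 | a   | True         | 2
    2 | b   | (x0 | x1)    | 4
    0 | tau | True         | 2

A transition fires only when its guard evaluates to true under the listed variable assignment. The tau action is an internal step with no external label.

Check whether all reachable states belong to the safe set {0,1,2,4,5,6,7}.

Answer: INVARIANT VIOLATED at state 3

Trace:
Allowed set {0,1,2,4,5,6,7}
Reach set: {0,2,3,7}
  0: ok
  2: ok
  3: ✗ unsafe
  7: ok
counterexample path to 3: tau·b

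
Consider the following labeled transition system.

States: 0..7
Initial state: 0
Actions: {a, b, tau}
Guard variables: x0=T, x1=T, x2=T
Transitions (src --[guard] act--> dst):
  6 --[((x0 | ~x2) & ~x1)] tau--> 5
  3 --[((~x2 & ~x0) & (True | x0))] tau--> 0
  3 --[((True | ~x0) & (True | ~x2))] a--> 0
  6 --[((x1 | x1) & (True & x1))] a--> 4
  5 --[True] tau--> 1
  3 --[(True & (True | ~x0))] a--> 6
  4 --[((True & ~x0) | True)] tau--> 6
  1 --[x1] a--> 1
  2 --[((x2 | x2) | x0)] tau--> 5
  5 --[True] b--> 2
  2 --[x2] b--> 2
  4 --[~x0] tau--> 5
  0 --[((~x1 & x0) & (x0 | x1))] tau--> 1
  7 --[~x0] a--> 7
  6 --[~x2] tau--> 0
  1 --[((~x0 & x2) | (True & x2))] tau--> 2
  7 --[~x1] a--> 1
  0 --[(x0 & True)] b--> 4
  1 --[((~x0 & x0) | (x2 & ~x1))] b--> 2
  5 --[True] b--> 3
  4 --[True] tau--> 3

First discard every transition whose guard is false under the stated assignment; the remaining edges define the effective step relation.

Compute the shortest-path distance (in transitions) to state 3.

Answer: 2

Trace:
BFS to 3:
  depth 0: {0}
  depth 1: {4}
  depth 2: {3,6}
depth(3)=2, e.g. b·tau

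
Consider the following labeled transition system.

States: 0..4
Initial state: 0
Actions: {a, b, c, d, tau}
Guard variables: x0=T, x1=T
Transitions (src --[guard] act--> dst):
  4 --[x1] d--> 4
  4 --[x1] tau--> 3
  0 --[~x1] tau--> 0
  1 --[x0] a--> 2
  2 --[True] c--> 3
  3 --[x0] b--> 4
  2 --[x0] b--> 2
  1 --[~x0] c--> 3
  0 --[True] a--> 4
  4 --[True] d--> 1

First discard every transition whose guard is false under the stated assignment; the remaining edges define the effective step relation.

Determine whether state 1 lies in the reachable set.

8 transition(s) survive guard evaluation.
Layer 0: {0}
Layer 1: {4}  total {0,4}
Layer 2: {1,3}  total {0,1,3,4}
Layer 3: {2}  total {0,1,2,3,4}
R = {0,1,2,3,4}
Path to 1: a·d

Answer: REACHABLE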